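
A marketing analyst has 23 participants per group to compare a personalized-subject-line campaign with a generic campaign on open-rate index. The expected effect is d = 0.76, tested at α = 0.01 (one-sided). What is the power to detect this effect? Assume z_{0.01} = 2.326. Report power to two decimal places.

For two equal groups, power = Φ(d·√(n/2) − z_{α}).
d·√(n/2) = 0.76 × √(23/2) = 0.76 × 3.391 = 2.577.
z_β = 2.577 − 2.326 = 0.251.
Power = Φ(0.251) = 0.599.

power ≈ 0.60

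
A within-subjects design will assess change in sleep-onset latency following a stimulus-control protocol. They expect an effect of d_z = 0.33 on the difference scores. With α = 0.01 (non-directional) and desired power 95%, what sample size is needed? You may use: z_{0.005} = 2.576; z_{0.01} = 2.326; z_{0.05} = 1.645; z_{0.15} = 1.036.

For a paired (one-sample on differences) test: n = ((z_{α/2} + z_β) / d)².
z_{α/2} + z_β = 2.576 + 1.645 = 4.221.
n = (4.221 / 0.33)² = 12.791² = 163.61.
Round up.

n = 164 pairs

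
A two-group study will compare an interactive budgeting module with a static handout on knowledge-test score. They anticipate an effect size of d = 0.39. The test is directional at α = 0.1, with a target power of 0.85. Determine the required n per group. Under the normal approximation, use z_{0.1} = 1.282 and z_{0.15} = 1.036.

For two independent groups with equal n: n = 2·((z_{α} + z_β) / d)².
z_{α} + z_β = 1.282 + 1.036 = 2.318.
n = 2 × (2.318 / 0.39)² = 2 × 5.944² = 2 × 35.33 = 70.7.
Round up to the next whole participant.

n = 71 per group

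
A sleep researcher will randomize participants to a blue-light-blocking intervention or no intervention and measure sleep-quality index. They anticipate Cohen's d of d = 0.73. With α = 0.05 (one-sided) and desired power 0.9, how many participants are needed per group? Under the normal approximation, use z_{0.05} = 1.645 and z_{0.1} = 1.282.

For two independent groups with equal n: n = 2·((z_{α} + z_β) / d)².
z_{α} + z_β = 1.645 + 1.282 = 2.927.
n = 2 × (2.927 / 0.73)² = 2 × 4.010² = 2 × 16.08 = 32.2.
Round up to the next whole participant.

n = 33 per group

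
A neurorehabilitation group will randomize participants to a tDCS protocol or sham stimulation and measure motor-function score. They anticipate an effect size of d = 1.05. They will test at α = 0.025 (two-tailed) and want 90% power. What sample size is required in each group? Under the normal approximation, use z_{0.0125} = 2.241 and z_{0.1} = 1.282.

For two independent groups with equal n: n = 2·((z_{α/2} + z_β) / d)².
z_{α/2} + z_β = 2.241 + 1.282 = 3.523.
n = 2 × (3.523 / 1.05)² = 2 × 3.355² = 2 × 11.26 = 22.5.
Round up to the next whole participant.

n = 23 per group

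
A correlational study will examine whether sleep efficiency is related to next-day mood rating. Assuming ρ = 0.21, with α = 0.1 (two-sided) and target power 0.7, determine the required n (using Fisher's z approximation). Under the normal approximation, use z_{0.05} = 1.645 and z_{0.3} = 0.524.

n = 107

Fisher's z: C = ½·ln((1+r)/(1−r)) = ½·ln(1.5316) = 0.2132.
n = ((z_{α/2} + z_β)/C)² + 3.
(1.645 + 0.524) / 0.2132 = 2.169 / 0.2132 = 10.174.
n = 10.174² + 3 = 103.50 + 3 = 106.5.
Round up.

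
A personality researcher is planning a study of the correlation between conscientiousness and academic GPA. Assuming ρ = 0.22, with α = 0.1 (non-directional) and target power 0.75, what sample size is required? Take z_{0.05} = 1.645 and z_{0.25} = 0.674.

Fisher's z: C = ½·ln((1+r)/(1−r)) = ½·ln(1.5641) = 0.2237.
n = ((z_{α/2} + z_β)/C)² + 3.
(1.645 + 0.674) / 0.2237 = 2.319 / 0.2237 = 10.367.
n = 10.367² + 3 = 107.47 + 3 = 110.5.
Round up.

n = 111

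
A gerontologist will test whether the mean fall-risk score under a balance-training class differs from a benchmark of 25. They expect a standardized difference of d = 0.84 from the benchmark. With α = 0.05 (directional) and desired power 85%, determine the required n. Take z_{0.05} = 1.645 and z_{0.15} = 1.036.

For a one-sample test: n = ((z_{α} + z_β) / d)².
z_{α} + z_β = 1.645 + 1.036 = 2.681.
n = (2.681 / 0.84)² = 3.192² = 10.19.
Round up.

n = 11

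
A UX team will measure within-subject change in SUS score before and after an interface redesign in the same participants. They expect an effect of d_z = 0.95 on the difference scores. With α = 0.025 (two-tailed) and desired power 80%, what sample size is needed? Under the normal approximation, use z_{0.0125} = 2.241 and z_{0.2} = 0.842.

For a paired (one-sample on differences) test: n = ((z_{α/2} + z_β) / d)².
z_{α/2} + z_β = 2.241 + 0.842 = 3.083.
n = (3.083 / 0.95)² = 3.245² = 10.53.
Round up.

n = 11 pairs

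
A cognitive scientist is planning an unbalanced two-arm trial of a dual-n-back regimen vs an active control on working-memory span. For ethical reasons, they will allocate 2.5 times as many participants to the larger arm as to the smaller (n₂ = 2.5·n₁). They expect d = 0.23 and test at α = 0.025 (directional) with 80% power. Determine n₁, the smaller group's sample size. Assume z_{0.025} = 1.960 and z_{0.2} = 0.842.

With allocation ratio k = n₂/n₁ = 2.5, Var(x̄₁−x̄₂) = σ²(1/n₁ + 1/(k·n₁)) = σ²·(k+1)/(k·n₁).
So n₁ = (1 + 1/k)·((z_{α} + z_β)/d)² = 1.400 × (2.802/0.23)².
n₁ = 1.400 × 148.42 = 207.8.
Round up: n₁ = 208, giving n₂ = 2.5 × 208 = 520.

n₁ = 208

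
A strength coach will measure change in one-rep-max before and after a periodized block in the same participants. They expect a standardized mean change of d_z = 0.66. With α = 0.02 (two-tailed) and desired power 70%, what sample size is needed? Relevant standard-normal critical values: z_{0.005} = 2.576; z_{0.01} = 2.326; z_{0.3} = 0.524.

n = 19 pairs

For a paired (one-sample on differences) test: n = ((z_{α/2} + z_β) / d)².
z_{α/2} + z_β = 2.326 + 0.524 = 2.850.
n = (2.850 / 0.66)² = 4.318² = 18.65.
Round up.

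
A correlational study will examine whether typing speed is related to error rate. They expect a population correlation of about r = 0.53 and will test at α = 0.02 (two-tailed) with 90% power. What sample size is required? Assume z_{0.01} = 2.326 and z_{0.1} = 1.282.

n = 41

Fisher's z: C = ½·ln((1+r)/(1−r)) = ½·ln(3.2553) = 0.5901.
n = ((z_{α/2} + z_β)/C)² + 3.
(2.326 + 1.282) / 0.5901 = 3.608 / 0.5901 = 6.114.
n = 6.114² + 3 = 37.38 + 3 = 40.4.
Round up.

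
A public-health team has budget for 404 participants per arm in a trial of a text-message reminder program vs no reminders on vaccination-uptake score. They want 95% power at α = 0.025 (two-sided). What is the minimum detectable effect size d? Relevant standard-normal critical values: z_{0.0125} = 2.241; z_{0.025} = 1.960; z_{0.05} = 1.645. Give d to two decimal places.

d_min ≈ 0.27

For two independent groups of n = 404 each: d_min = (z_{α/2} + z_β)·√(2/n).
z-sum = 2.241 + 1.645 = 3.886.
d_min = 3.886 × √(2/404) = 3.886 × 0.0704 = 0.273.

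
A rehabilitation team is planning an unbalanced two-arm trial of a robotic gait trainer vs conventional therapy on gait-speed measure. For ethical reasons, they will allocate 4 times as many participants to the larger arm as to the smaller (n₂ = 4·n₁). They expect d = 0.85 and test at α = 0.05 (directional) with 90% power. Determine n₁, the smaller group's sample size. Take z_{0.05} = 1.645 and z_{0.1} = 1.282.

With allocation ratio k = n₂/n₁ = 4, Var(x̄₁−x̄₂) = σ²(1/n₁ + 1/(k·n₁)) = σ²·(k+1)/(k·n₁).
So n₁ = (1 + 1/k)·((z_{α} + z_β)/d)² = 1.250 × (2.927/0.85)².
n₁ = 1.250 × 11.86 = 14.8.
Round up: n₁ = 15, giving n₂ = 4 × 15 = 60.

n₁ = 15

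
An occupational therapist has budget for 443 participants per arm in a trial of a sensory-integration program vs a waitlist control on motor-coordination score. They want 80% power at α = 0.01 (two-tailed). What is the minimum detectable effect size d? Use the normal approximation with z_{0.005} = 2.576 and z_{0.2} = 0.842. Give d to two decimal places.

d_min ≈ 0.23

For two independent groups of n = 443 each: d_min = (z_{α/2} + z_β)·√(2/n).
z-sum = 2.576 + 0.842 = 3.418.
d_min = 3.418 × √(2/443) = 3.418 × 0.0672 = 0.230.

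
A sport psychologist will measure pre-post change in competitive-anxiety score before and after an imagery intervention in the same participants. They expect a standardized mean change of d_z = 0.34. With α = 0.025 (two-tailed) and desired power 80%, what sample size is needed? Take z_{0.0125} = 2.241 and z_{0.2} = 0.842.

n = 83 pairs

For a paired (one-sample on differences) test: n = ((z_{α/2} + z_β) / d)².
z_{α/2} + z_β = 2.241 + 0.842 = 3.083.
n = (3.083 / 0.34)² = 9.068² = 82.22.
Round up.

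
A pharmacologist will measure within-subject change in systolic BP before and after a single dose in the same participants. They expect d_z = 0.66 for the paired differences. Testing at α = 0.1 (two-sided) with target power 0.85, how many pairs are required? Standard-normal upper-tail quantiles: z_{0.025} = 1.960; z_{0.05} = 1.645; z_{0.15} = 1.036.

For a paired (one-sample on differences) test: n = ((z_{α/2} + z_β) / d)².
z_{α/2} + z_β = 1.645 + 1.036 = 2.681.
n = (2.681 / 0.66)² = 4.062² = 16.50.
Round up.

n = 17 pairs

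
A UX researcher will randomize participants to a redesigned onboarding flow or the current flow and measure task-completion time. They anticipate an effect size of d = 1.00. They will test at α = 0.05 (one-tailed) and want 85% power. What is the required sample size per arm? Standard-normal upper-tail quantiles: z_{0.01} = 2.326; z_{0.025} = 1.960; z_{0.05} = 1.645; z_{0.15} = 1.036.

For two independent groups with equal n: n = 2·((z_{α} + z_β) / d)².
z_{α} + z_β = 1.645 + 1.036 = 2.681.
n = 2 × (2.681 / 1.00)² = 2 × 2.681² = 2 × 7.19 = 14.4.
Round up to the next whole participant.

n = 15 per group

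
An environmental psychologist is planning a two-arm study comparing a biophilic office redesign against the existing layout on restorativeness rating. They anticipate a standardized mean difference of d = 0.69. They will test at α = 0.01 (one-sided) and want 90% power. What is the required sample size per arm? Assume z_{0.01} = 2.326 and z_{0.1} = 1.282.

n = 55 per group

For two independent groups with equal n: n = 2·((z_{α} + z_β) / d)².
z_{α} + z_β = 2.326 + 1.282 = 3.608.
n = 2 × (3.608 / 0.69)² = 2 × 5.229² = 2 × 27.34 = 54.7.
Round up to the next whole participant.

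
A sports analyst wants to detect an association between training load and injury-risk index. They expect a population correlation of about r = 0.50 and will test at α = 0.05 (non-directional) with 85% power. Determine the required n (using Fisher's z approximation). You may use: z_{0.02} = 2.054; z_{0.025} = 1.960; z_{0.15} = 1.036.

Fisher's z: C = ½·ln((1+r)/(1−r)) = ½·ln(3.0000) = 0.5493.
n = ((z_{α/2} + z_β)/C)² + 3.
(1.960 + 1.036) / 0.5493 = 2.996 / 0.5493 = 5.454.
n = 5.454² + 3 = 29.75 + 3 = 32.7.
Round up.

n = 33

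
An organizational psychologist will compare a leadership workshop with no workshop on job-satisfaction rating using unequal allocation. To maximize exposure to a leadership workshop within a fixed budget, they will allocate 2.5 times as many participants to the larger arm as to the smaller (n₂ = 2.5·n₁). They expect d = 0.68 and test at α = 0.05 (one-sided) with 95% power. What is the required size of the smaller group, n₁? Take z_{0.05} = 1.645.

With allocation ratio k = n₂/n₁ = 2.5, Var(x̄₁−x̄₂) = σ²(1/n₁ + 1/(k·n₁)) = σ²·(k+1)/(k·n₁).
So n₁ = (1 + 1/k)·((z_{α} + z_β)/d)² = 1.400 × (3.290/0.68)².
n₁ = 1.400 × 23.41 = 32.8.
Round up: n₁ = 33, giving n₂ = ⌈2.5 × 33⌉ = ⌈82.5⌉ = 83.

n₁ = 33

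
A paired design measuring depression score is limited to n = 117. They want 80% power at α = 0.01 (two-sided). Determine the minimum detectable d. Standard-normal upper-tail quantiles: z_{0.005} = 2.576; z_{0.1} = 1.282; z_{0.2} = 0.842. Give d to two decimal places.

d_min ≈ 0.32

For a single sample (or paired design) of n = 117: d_min = (z_{α/2} + z_β)/√n.
z-sum = 2.576 + 0.842 = 3.418.
d_min = 3.418 / √117 = 3.418 / 10.817 = 0.316.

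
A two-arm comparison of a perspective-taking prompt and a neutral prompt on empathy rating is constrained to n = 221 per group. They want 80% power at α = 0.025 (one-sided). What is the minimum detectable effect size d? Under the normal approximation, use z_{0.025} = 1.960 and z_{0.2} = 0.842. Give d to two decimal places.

For two independent groups of n = 221 each: d_min = (z_{α} + z_β)·√(2/n).
z-sum = 1.960 + 0.842 = 2.802.
d_min = 2.802 × √(2/221) = 2.802 × 0.0951 = 0.267.

d_min ≈ 0.27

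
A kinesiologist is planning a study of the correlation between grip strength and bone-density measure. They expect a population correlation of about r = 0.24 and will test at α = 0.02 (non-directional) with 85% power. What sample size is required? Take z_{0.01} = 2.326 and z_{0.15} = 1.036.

n = 192

Fisher's z: C = ½·ln((1+r)/(1−r)) = ½·ln(1.6316) = 0.2448.
n = ((z_{α/2} + z_β)/C)² + 3.
(2.326 + 1.036) / 0.2448 = 3.362 / 0.2448 = 13.734.
n = 13.734² + 3 = 188.61 + 3 = 191.6.
Round up.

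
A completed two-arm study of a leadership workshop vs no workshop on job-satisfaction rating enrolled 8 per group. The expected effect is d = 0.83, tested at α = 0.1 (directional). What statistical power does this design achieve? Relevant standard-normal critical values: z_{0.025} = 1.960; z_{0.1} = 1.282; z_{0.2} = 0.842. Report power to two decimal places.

power ≈ 0.65

For two equal groups, power = Φ(d·√(n/2) − z_{α}).
d·√(n/2) = 0.83 × √(8/2) = 0.83 × 2.000 = 1.660.
z_β = 1.660 − 1.282 = 0.378.
Power = Φ(0.378) = 0.647.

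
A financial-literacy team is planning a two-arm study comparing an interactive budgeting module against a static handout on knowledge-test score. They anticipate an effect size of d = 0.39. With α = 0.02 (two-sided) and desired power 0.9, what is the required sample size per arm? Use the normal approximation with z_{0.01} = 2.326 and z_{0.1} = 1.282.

For two independent groups with equal n: n = 2·((z_{α/2} + z_β) / d)².
z_{α/2} + z_β = 2.326 + 1.282 = 3.608.
n = 2 × (3.608 / 0.39)² = 2 × 9.251² = 2 × 85.59 = 171.2.
Round up to the next whole participant.

n = 172 per group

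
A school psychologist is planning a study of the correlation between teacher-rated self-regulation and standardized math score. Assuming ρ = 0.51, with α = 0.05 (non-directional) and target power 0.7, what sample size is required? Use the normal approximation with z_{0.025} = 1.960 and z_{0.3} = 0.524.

n = 23

Fisher's z: C = ½·ln((1+r)/(1−r)) = ½·ln(3.0816) = 0.5627.
n = ((z_{α/2} + z_β)/C)² + 3.
(1.960 + 0.524) / 0.5627 = 2.484 / 0.5627 = 4.414.
n = 4.414² + 3 = 19.49 + 3 = 22.5.
Round up.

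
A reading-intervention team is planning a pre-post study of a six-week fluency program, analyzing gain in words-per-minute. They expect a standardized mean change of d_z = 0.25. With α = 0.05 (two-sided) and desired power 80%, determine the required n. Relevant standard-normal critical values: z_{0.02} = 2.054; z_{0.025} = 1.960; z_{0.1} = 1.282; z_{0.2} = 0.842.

For a paired (one-sample on differences) test: n = ((z_{α/2} + z_β) / d)².
z_{α/2} + z_β = 1.960 + 0.842 = 2.802.
n = (2.802 / 0.25)² = 11.208² = 125.62.
Round up.

n = 126 pairs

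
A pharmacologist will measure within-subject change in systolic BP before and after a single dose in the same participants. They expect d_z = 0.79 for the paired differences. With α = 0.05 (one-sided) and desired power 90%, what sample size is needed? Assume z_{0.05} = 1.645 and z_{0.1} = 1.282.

n = 14 pairs

For a paired (one-sample on differences) test: n = ((z_{α} + z_β) / d)².
z_{α} + z_β = 1.645 + 1.282 = 2.927.
n = (2.927 / 0.79)² = 3.705² = 13.73.
Round up.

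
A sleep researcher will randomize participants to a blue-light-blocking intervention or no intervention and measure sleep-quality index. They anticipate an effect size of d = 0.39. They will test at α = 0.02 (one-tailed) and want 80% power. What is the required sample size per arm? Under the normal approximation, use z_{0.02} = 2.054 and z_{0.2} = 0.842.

n = 111 per group

For two independent groups with equal n: n = 2·((z_{α} + z_β) / d)².
z_{α} + z_β = 2.054 + 0.842 = 2.896.
n = 2 × (2.896 / 0.39)² = 2 × 7.426² = 2 × 55.14 = 110.3.
Round up to the next whole participant.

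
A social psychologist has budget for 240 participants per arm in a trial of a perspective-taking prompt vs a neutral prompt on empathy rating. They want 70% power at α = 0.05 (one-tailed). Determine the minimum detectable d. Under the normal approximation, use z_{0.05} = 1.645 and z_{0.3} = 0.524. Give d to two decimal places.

d_min ≈ 0.20

For two independent groups of n = 240 each: d_min = (z_{α} + z_β)·√(2/n).
z-sum = 1.645 + 0.524 = 2.169.
d_min = 2.169 × √(2/240) = 2.169 × 0.0913 = 0.198.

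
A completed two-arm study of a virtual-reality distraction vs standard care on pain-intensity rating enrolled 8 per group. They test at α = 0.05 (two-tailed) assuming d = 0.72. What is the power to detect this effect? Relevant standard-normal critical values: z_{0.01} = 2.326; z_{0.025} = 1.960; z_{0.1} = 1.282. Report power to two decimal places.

power ≈ 0.30

For two equal groups, power = Φ(d·√(n/2) − z_{α/2}).
d·√(n/2) = 0.72 × √(8/2) = 0.72 × 2.000 = 1.440.
z_β = 1.440 − 1.960 = -0.520.
Power = Φ(-0.520) = 0.302.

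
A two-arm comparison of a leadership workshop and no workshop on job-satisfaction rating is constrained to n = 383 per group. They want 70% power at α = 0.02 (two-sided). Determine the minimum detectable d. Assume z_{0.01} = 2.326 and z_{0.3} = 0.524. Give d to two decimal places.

For two independent groups of n = 383 each: d_min = (z_{α/2} + z_β)·√(2/n).
z-sum = 2.326 + 0.524 = 2.850.
d_min = 2.850 × √(2/383) = 2.850 × 0.0723 = 0.206.

d_min ≈ 0.21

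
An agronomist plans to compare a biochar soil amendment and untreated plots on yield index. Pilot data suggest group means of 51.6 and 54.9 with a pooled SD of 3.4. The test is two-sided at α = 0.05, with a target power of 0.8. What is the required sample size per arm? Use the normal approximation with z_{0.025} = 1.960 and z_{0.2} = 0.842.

Cohen's d = |M₁ − M₂| / SD_pooled = |51.6 − 54.9| / 3.4 = 3.3 / 3.4 = 0.971.
For two independent groups with equal n: n = 2·((z_{α/2} + z_β) / d)².
z_{α/2} + z_β = 1.960 + 0.842 = 2.802.
n = 2 × (2.802 / 0.971)² = 2 × 2.886² = 2 × 8.33 = 16.7.
Round up to the next whole participant.

n = 17 per group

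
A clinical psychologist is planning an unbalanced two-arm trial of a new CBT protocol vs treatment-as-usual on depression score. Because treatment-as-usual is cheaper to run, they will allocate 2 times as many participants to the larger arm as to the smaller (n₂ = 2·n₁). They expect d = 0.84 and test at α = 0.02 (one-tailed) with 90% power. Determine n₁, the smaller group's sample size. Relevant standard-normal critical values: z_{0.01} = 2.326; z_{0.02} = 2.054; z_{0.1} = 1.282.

With allocation ratio k = n₂/n₁ = 2, Var(x̄₁−x̄₂) = σ²(1/n₁ + 1/(k·n₁)) = σ²·(k+1)/(k·n₁).
So n₁ = (1 + 1/k)·((z_{α} + z_β)/d)² = 1.500 × (3.336/0.84)².
n₁ = 1.500 × 15.77 = 23.7.
Round up: n₁ = 24, giving n₂ = 2 × 24 = 48.

n₁ = 24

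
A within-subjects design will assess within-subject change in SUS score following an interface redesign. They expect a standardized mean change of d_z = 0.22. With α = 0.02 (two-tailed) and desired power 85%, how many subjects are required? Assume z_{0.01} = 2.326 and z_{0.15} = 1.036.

n = 234 pairs

For a paired (one-sample on differences) test: n = ((z_{α/2} + z_β) / d)².
z_{α/2} + z_β = 2.326 + 1.036 = 3.362.
n = (3.362 / 0.22)² = 15.282² = 233.53.
Round up.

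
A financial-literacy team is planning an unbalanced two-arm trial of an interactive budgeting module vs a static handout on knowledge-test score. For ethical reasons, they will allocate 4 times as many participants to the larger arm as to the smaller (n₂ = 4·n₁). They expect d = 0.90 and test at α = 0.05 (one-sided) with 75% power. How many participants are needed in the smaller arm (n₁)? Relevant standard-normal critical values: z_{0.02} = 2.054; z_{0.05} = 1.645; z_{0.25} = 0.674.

With allocation ratio k = n₂/n₁ = 4, Var(x̄₁−x̄₂) = σ²(1/n₁ + 1/(k·n₁)) = σ²·(k+1)/(k·n₁).
So n₁ = (1 + 1/k)·((z_{α} + z_β)/d)² = 1.250 × (2.319/0.90)².
n₁ = 1.250 × 6.64 = 8.3.
Round up: n₁ = 9, giving n₂ = 4 × 9 = 36.

n₁ = 9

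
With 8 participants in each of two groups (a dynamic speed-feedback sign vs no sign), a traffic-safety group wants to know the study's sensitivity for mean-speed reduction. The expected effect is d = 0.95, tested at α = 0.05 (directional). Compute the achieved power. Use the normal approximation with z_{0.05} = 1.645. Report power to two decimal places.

For two equal groups, power = Φ(d·√(n/2) − z_{α}).
d·√(n/2) = 0.95 × √(8/2) = 0.95 × 2.000 = 1.900.
z_β = 1.900 − 1.645 = 0.255.
Power = Φ(0.255) = 0.601.

power ≈ 0.60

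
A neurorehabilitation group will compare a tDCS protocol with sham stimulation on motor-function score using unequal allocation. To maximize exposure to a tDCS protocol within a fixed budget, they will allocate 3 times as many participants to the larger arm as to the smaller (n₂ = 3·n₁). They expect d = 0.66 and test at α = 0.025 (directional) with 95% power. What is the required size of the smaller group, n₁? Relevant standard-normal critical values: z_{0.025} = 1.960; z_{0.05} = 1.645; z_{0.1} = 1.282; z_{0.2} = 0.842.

n₁ = 40

With allocation ratio k = n₂/n₁ = 3, Var(x̄₁−x̄₂) = σ²(1/n₁ + 1/(k·n₁)) = σ²·(k+1)/(k·n₁).
So n₁ = (1 + 1/k)·((z_{α} + z_β)/d)² = 1.333 × (3.605/0.66)².
n₁ = 1.333 × 29.83 = 39.8.
Round up: n₁ = 40, giving n₂ = 3 × 40 = 120.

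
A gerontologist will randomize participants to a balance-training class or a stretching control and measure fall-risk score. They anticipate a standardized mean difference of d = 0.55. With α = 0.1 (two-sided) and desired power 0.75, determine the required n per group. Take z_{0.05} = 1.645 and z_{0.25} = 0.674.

For two independent groups with equal n: n = 2·((z_{α/2} + z_β) / d)².
z_{α/2} + z_β = 1.645 + 0.674 = 2.319.
n = 2 × (2.319 / 0.55)² = 2 × 4.216² = 2 × 17.78 = 35.6.
Round up to the next whole participant.

n = 36 per group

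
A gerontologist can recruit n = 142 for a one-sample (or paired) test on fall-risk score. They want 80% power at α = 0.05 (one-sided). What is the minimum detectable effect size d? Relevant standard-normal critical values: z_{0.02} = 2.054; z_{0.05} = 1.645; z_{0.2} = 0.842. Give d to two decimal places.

d_min ≈ 0.21

For a single sample (or paired design) of n = 142: d_min = (z_{α} + z_β)/√n.
z-sum = 1.645 + 0.842 = 2.487.
d_min = 2.487 / √142 = 2.487 / 11.916 = 0.209.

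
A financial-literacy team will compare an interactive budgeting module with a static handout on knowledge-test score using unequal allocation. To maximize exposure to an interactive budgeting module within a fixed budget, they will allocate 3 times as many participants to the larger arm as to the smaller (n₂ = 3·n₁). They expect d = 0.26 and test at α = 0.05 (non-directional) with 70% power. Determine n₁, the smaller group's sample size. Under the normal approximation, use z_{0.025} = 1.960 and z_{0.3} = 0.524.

n₁ = 122

With allocation ratio k = n₂/n₁ = 3, Var(x̄₁−x̄₂) = σ²(1/n₁ + 1/(k·n₁)) = σ²·(k+1)/(k·n₁).
So n₁ = (1 + 1/k)·((z_{α/2} + z_β)/d)² = 1.333 × (2.484/0.26)².
n₁ = 1.333 × 91.28 = 121.7.
Round up: n₁ = 122, giving n₂ = 3 × 122 = 366.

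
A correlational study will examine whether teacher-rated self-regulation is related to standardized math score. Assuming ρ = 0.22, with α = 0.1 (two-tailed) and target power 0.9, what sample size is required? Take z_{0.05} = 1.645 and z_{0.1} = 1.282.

n = 175

Fisher's z: C = ½·ln((1+r)/(1−r)) = ½·ln(1.5641) = 0.2237.
n = ((z_{α/2} + z_β)/C)² + 3.
(1.645 + 1.282) / 0.2237 = 2.927 / 0.2237 = 13.084.
n = 13.084² + 3 = 171.20 + 3 = 174.2.
Round up.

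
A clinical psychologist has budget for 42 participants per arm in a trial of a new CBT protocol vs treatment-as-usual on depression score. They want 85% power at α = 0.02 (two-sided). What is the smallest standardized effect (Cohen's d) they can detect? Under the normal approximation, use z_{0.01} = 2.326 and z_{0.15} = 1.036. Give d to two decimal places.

d_min ≈ 0.73

For two independent groups of n = 42 each: d_min = (z_{α/2} + z_β)·√(2/n).
z-sum = 2.326 + 1.036 = 3.362.
d_min = 3.362 × √(2/42) = 3.362 × 0.2182 = 0.734.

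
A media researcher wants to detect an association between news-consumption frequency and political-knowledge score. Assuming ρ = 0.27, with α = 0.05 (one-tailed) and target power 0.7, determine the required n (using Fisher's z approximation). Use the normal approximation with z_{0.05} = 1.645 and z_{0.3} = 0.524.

n = 65

Fisher's z: C = ½·ln((1+r)/(1−r)) = ½·ln(1.7397) = 0.2769.
n = ((z_{α} + z_β)/C)² + 3.
(1.645 + 0.524) / 0.2769 = 2.169 / 0.2769 = 7.833.
n = 7.833² + 3 = 61.36 + 3 = 64.4.
Round up.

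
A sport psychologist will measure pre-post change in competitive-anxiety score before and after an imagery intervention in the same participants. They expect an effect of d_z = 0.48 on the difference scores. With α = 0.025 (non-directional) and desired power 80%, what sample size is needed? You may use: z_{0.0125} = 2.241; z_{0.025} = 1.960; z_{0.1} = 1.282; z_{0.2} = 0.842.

For a paired (one-sample on differences) test: n = ((z_{α/2} + z_β) / d)².
z_{α/2} + z_β = 2.241 + 0.842 = 3.083.
n = (3.083 / 0.48)² = 6.423² = 41.25.
Round up.

n = 42 pairs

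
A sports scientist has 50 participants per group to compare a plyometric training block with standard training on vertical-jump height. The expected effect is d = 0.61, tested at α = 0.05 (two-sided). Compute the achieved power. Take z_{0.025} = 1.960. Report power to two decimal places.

power ≈ 0.86

For two equal groups, power = Φ(d·√(n/2) − z_{α/2}).
d·√(n/2) = 0.61 × √(50/2) = 0.61 × 5.000 = 3.050.
z_β = 3.050 − 1.960 = 1.090.
Power = Φ(1.090) = 0.862.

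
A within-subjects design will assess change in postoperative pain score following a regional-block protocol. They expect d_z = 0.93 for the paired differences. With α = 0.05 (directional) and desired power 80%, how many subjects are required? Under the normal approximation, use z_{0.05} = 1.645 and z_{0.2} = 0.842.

n = 8 pairs

For a paired (one-sample on differences) test: n = ((z_{α} + z_β) / d)².
z_{α} + z_β = 1.645 + 0.842 = 2.487.
n = (2.487 / 0.93)² = 2.674² = 7.15.
Round up.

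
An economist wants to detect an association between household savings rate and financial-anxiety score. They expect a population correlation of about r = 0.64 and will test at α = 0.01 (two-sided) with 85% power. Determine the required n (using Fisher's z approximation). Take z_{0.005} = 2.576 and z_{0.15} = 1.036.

n = 26

Fisher's z: C = ½·ln((1+r)/(1−r)) = ½·ln(4.5556) = 0.7582.
n = ((z_{α/2} + z_β)/C)² + 3.
(2.576 + 1.036) / 0.7582 = 3.612 / 0.7582 = 4.764.
n = 4.764² + 3 = 22.69 + 3 = 25.7.
Round up.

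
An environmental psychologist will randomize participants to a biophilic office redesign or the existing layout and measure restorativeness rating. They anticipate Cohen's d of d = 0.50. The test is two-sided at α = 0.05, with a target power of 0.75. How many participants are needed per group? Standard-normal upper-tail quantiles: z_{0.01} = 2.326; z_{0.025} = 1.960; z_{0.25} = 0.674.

n = 56 per group

For two independent groups with equal n: n = 2·((z_{α/2} + z_β) / d)².
z_{α/2} + z_β = 1.960 + 0.674 = 2.634.
n = 2 × (2.634 / 0.50)² = 2 × 5.268² = 2 × 27.75 = 55.5.
Round up to the next whole participant.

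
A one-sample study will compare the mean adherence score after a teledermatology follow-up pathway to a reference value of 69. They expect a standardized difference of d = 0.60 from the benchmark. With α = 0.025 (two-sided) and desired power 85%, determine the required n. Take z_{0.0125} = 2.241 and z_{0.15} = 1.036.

n = 30

For a one-sample test: n = ((z_{α/2} + z_β) / d)².
z_{α/2} + z_β = 2.241 + 1.036 = 3.277.
n = (3.277 / 0.60)² = 5.462² = 29.83.
Round up.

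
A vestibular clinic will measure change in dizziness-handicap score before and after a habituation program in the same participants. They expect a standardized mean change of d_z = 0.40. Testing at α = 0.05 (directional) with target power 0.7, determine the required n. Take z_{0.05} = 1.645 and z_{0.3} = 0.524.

n = 30 pairs

For a paired (one-sample on differences) test: n = ((z_{α} + z_β) / d)².
z_{α} + z_β = 1.645 + 0.524 = 2.169.
n = (2.169 / 0.40)² = 5.422² = 29.40.
Round up.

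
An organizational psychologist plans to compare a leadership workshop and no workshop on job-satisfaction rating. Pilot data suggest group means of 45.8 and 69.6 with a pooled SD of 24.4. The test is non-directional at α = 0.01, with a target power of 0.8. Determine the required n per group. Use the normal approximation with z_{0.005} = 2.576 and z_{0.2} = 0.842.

n = 25 per group

Cohen's d = |M₁ − M₂| / SD_pooled = |45.8 − 69.6| / 24.4 = 23.8 / 24.4 = 0.975.
For two independent groups with equal n: n = 2·((z_{α/2} + z_β) / d)².
z_{α/2} + z_β = 2.576 + 0.842 = 3.418.
n = 2 × (3.418 / 0.975)² = 2 × 3.506² = 2 × 12.29 = 24.6.
Round up to the next whole participant.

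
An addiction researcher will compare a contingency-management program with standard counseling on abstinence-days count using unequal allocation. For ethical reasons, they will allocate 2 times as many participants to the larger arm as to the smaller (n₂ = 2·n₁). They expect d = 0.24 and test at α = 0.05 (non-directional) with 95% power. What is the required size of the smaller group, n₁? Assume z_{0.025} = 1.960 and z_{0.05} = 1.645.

With allocation ratio k = n₂/n₁ = 2, Var(x̄₁−x̄₂) = σ²(1/n₁ + 1/(k·n₁)) = σ²·(k+1)/(k·n₁).
So n₁ = (1 + 1/k)·((z_{α/2} + z_β)/d)² = 1.500 × (3.605/0.24)².
n₁ = 1.500 × 225.63 = 338.4.
Round up: n₁ = 339, giving n₂ = 2 × 339 = 678.

n₁ = 339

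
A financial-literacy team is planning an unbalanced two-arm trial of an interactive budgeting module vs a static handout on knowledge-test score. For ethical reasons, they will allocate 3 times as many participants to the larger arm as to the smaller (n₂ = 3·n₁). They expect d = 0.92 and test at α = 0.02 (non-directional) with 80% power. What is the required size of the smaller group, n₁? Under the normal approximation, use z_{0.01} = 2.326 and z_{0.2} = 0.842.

n₁ = 16

With allocation ratio k = n₂/n₁ = 3, Var(x̄₁−x̄₂) = σ²(1/n₁ + 1/(k·n₁)) = σ²·(k+1)/(k·n₁).
So n₁ = (1 + 1/k)·((z_{α/2} + z_β)/d)² = 1.333 × (3.168/0.92)².
n₁ = 1.333 × 11.86 = 15.8.
Round up: n₁ = 16, giving n₂ = 3 × 16 = 48.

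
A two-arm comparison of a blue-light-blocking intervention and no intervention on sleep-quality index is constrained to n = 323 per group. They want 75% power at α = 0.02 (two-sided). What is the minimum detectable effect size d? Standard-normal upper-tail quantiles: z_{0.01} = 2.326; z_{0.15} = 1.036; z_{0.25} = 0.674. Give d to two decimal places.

For two independent groups of n = 323 each: d_min = (z_{α/2} + z_β)·√(2/n).
z-sum = 2.326 + 0.674 = 3.000.
d_min = 3.000 × √(2/323) = 3.000 × 0.0787 = 0.236.

d_min ≈ 0.24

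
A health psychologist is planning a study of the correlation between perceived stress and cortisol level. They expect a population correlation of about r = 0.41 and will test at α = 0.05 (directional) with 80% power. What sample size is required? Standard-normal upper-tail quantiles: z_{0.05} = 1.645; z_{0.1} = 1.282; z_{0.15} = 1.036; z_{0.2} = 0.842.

n = 36

Fisher's z: C = ½·ln((1+r)/(1−r)) = ½·ln(2.3898) = 0.4356.
n = ((z_{α} + z_β)/C)² + 3.
(1.645 + 0.842) / 0.4356 = 2.487 / 0.4356 = 5.709.
n = 5.709² + 3 = 32.60 + 3 = 35.6.
Round up.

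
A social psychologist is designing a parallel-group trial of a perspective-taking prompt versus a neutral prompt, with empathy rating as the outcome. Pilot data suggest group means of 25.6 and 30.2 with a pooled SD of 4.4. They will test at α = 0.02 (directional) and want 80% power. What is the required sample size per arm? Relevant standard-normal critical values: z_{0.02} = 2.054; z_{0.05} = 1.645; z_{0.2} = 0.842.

n = 16 per group

Cohen's d = |M₁ − M₂| / SD_pooled = |25.6 − 30.2| / 4.4 = 4.6 / 4.4 = 1.045.
For two independent groups with equal n: n = 2·((z_{α} + z_β) / d)².
z_{α} + z_β = 2.054 + 0.842 = 2.896.
n = 2 × (2.896 / 1.045)² = 2 × 2.771² = 2 × 7.68 = 15.4.
Round up to the next whole participant.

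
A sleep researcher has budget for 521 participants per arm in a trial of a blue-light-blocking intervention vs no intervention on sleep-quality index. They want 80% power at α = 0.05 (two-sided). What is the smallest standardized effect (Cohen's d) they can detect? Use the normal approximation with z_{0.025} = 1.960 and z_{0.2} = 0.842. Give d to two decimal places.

d_min ≈ 0.17

For two independent groups of n = 521 each: d_min = (z_{α/2} + z_β)·√(2/n).
z-sum = 1.960 + 0.842 = 2.802.
d_min = 2.802 × √(2/521) = 2.802 × 0.0620 = 0.174.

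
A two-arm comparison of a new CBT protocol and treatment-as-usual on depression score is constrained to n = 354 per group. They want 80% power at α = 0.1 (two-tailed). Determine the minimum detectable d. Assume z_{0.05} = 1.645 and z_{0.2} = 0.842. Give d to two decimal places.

For two independent groups of n = 354 each: d_min = (z_{α/2} + z_β)·√(2/n).
z-sum = 1.645 + 0.842 = 2.487.
d_min = 2.487 × √(2/354) = 2.487 × 0.0752 = 0.187.

d_min ≈ 0.19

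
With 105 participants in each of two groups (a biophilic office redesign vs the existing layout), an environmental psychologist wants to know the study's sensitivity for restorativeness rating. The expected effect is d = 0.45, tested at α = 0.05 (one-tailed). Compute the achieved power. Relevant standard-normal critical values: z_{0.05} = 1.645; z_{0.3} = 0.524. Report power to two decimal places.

For two equal groups, power = Φ(d·√(n/2) − z_{α}).
d·√(n/2) = 0.45 × √(105/2) = 0.45 × 7.246 = 3.261.
z_β = 3.261 − 1.645 = 1.616.
Power = Φ(1.616) = 0.947.

power ≈ 0.95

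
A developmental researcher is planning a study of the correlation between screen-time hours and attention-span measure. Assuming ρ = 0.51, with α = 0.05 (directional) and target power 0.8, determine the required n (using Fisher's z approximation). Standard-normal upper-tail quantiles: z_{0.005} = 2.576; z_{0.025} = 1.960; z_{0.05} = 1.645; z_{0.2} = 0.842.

n = 23

Fisher's z: C = ½·ln((1+r)/(1−r)) = ½·ln(3.0816) = 0.5627.
n = ((z_{α} + z_β)/C)² + 3.
(1.645 + 0.842) / 0.5627 = 2.487 / 0.5627 = 4.420.
n = 4.420² + 3 = 19.53 + 3 = 22.5.
Round up.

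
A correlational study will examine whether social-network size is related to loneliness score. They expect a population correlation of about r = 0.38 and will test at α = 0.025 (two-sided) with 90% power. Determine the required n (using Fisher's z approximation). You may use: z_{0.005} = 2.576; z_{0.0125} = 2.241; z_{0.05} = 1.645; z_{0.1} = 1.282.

n = 81

Fisher's z: C = ½·ln((1+r)/(1−r)) = ½·ln(2.2258) = 0.4001.
n = ((z_{α/2} + z_β)/C)² + 3.
(2.241 + 1.282) / 0.4001 = 3.523 / 0.4001 = 8.805.
n = 8.805² + 3 = 77.53 + 3 = 80.5.
Round up.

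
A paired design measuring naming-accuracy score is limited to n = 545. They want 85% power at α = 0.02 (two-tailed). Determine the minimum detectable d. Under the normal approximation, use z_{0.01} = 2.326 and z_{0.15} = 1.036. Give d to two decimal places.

d_min ≈ 0.14

For a single sample (or paired design) of n = 545: d_min = (z_{α/2} + z_β)/√n.
z-sum = 2.326 + 1.036 = 3.362.
d_min = 3.362 / √545 = 3.362 / 23.345 = 0.144.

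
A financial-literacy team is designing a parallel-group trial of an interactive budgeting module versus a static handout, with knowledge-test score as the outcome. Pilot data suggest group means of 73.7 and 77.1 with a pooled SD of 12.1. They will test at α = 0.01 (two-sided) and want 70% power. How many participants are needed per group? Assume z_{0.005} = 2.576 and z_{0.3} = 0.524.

Cohen's d = |M₁ − M₂| / SD_pooled = |73.7 − 77.1| / 12.1 = 3.4 / 12.1 = 0.281.
For two independent groups with equal n: n = 2·((z_{α/2} + z_β) / d)².
z_{α/2} + z_β = 2.576 + 0.524 = 3.100.
n = 2 × (3.100 / 0.281)² = 2 × 11.032² = 2 × 121.71 = 243.4.
Round up to the next whole participant.

n = 244 per group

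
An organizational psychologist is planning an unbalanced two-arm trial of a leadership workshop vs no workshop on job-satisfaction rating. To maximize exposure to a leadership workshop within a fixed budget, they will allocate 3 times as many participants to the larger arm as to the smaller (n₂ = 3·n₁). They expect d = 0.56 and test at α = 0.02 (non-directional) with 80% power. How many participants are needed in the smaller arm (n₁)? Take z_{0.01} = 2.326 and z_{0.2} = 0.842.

n₁ = 43

With allocation ratio k = n₂/n₁ = 3, Var(x̄₁−x̄₂) = σ²(1/n₁ + 1/(k·n₁)) = σ²·(k+1)/(k·n₁).
So n₁ = (1 + 1/k)·((z_{α/2} + z_β)/d)² = 1.333 × (3.168/0.56)².
n₁ = 1.333 × 32.00 = 42.7.
Round up: n₁ = 43, giving n₂ = 3 × 43 = 129.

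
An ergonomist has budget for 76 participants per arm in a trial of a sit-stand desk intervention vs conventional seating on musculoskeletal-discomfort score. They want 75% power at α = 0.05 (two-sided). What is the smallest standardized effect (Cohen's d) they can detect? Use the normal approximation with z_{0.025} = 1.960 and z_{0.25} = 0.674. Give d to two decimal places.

d_min ≈ 0.43

For two independent groups of n = 76 each: d_min = (z_{α/2} + z_β)·√(2/n).
z-sum = 1.960 + 0.674 = 2.634.
d_min = 2.634 × √(2/76) = 2.634 × 0.1622 = 0.427.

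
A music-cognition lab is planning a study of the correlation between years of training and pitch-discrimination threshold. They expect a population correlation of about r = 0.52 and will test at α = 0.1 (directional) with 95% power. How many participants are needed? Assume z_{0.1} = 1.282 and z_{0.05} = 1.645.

n = 29

Fisher's z: C = ½·ln((1+r)/(1−r)) = ½·ln(3.1667) = 0.5763.
n = ((z_{α} + z_β)/C)² + 3.
(1.282 + 1.645) / 0.5763 = 2.927 / 0.5763 = 5.079.
n = 5.079² + 3 = 25.80 + 3 = 28.8.
Round up.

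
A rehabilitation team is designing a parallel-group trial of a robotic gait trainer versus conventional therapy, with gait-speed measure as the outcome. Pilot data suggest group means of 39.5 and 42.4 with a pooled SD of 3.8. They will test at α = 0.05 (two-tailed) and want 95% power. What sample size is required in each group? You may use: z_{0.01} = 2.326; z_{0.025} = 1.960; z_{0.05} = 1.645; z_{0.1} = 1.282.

n = 45 per group

Cohen's d = |M₁ − M₂| / SD_pooled = |39.5 − 42.4| / 3.8 = 2.9 / 3.8 = 0.763.
For two independent groups with equal n: n = 2·((z_{α/2} + z_β) / d)².
z_{α/2} + z_β = 1.960 + 1.645 = 3.605.
n = 2 × (3.605 / 0.763)² = 2 × 4.725² = 2 × 22.32 = 44.6.
Round up to the next whole participant.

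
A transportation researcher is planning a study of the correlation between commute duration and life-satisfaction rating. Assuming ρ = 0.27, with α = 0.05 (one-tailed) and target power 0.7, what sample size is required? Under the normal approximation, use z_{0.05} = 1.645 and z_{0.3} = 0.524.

Fisher's z: C = ½·ln((1+r)/(1−r)) = ½·ln(1.7397) = 0.2769.
n = ((z_{α} + z_β)/C)² + 3.
(1.645 + 0.524) / 0.2769 = 2.169 / 0.2769 = 7.833.
n = 7.833² + 3 = 61.36 + 3 = 64.4.
Round up.

n = 65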